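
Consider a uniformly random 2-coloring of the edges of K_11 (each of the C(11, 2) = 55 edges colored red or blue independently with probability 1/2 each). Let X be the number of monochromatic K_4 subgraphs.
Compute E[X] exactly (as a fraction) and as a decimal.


Let X = Σ_S X_S over the C(11, 4) = 330 subsets S of size 4, where X_S = 1 if the K_4 on S is monochromatic.
For a fixed S, the K_4 on S has C(4, 2) = 6 edges. P[all 6 edges red] = (1/2)^6, and likewise for blue, so P[monochromatic] = 2·(1/2)^6 = 2^{1 − 6} = 1/32.
By linearity of expectation: E[X] = C(11, 4) · 2^{1 − 6} = 330 · 1/32 = 165/16.
Numerically: E[X] ≈ 10.31250.

E[X] = C(11,4)·2^(1−C(4,2)) = 165/16 ≈ 10.31250.


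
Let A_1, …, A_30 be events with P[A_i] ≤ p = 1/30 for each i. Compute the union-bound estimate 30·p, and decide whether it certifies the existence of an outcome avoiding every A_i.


Union bound: P[∪_{i=1}^{30} A_i] ≤ Σ_i P[A_i] ≤ 30·p = 30·(1/30) = 1.
Numerically: 1 ≈ 1.000000.
Is 1 < 1? NO.
Since the bound 1 is ≥ 1, the union bound is uninformative here; it does NOT by itself certify existence.

30·p = 1 ≈ 1.000000; existence NOT certified by the union bound.


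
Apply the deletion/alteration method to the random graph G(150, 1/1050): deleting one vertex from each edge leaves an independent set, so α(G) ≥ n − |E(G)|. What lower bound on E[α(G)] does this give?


E[|E(G)|] = C(150, 2)·p = 11175 · (1/1050) = 149/14.
E[α(G)] ≥ n − E[|E(G)|] = 150 − 149/14 = 1951/14.
Numerically: ≈ 139.357.
(This is only a lower bound; the true E[α(G)] may be larger.)

E[α(G)] ≥ 1951/14 ≈ 139.357.


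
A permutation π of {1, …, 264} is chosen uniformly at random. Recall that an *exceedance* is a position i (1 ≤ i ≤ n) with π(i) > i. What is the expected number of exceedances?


Write X = Σ_{i=1}^{264} X_i, where X_i = 1_{π(i) > i}.
For each fixed i, π(i) is uniform over {1, …, 264} (marginal of a uniform permutation), so P[π(i) > i] = (n − i)/n. Summing: Σ_{i=1}^{264} (n − i)/n = (0 + 1 + … + 263)/264 = 264(264 − 1)/(2·264) = (264 − 1)/2.
Hence E[X] = Σ_{i=1}^{264} (264 − i)/264 = 263/2 ≈ 131.5000.

E[X] = 263/2 = 131.5000.


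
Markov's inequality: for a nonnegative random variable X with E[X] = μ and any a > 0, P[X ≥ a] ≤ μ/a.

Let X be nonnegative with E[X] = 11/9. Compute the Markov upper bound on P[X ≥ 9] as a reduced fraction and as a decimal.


μ = E[X] = 11/9, a = 9.
Markov: P[X ≥ 9] ≤ μ/a = (11/9)/9 = 11/81.
Numerically: ≈ 0.135802.
(Since a = 9 > μ = 1.222222, the bound 11/81 is < 1 and informative.)

P[X ≥ 9] ≤ 11/81 ≈ 0.135802.


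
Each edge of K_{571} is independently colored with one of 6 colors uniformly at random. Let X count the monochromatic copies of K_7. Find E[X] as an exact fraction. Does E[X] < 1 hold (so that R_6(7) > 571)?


E[X] = C(571, 7) · 6^{1 − 21} = 3784329711421830 · 6^{−20} = 3784329711421830/3656158440062976.
As a reduced fraction: E[X] = 70080179841145/67706637778944 ≈ 1.035056.
Is E[X] < 1? NO.
Since E[X] ≥ 1, the first-moment bound is inconclusive at n = 571; it does NOT by itself certify R_6(7) > 571.

E[X] = 70080179841145/67706637778944 ≈ 1.035056; E[X] ≥ 1; first-moment method inconclusive here.


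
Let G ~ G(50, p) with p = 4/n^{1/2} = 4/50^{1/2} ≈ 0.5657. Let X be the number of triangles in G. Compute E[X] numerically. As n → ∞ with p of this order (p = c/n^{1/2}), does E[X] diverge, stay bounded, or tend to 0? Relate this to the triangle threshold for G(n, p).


Number of potential triangles: C(50, 3) = 19600.
Each occurs with probability p³ ≈ (0.5657)³ ≈ 1.810193e-01.
By linearity: E[X] = C(50, 3)·p³ ≈ 19600 · 1.810193e-01 ≈ 3547.9790.
Since α = 1/2 < 1, p = c/n^{1/2} ≫ 1/n is above the triangle threshold p ~ 1/n. Asymptotically E[X] ~ (c³/6)·n^{3(1−α)} = (4³/6)·n^{1.5} → ∞; triangles are abundant w.h.p.

E[X] ≈ 3547.9790; in regime p = Θ(1/n^{1/2}) E[X] diverges (above the triangle threshold p ~ 1/n).


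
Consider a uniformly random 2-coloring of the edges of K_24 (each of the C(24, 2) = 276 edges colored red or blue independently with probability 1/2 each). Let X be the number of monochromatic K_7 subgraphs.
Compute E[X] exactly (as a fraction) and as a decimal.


Let X = Σ_S X_S over the C(24, 7) = 346104 subsets S of size 7, where X_S = 1 if the K_7 on S is monochromatic.
For a fixed S, the K_7 on S has C(7, 2) = 21 edges. P[all 21 edges red] = (1/2)^21, and likewise for blue, so P[monochromatic] = 2·(1/2)^21 = 2^{1 − 21} = 1/1048576.
By linearity: E[X] = C(24, 7) · 2^{1 − 21} = 346104 · 1/1048576 = 43263/131072.
Numerically: E[X] ≈ 0.330070.

E[X] = C(24,7)·2^(1−C(7,2)) = 43263/131072 ≈ 0.330070.


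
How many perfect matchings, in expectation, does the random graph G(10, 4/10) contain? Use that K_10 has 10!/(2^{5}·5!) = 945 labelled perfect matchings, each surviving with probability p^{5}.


K_10 has 10!/(2^{5}·5!) = 945 labelled perfect matchings.
For each such perfect matching H, let X_H = 1 if all 5 edges of H are present in G. Then P[X_H = 1] = p^{5} = (2/5)^{5} = 32/3125.
By linearity of expectation: E[X] = Σ_H E[X_H] = 945 · p^{5} = 945 · 32/3125 = 6048/625.
Numerically: E[X] ≈ 9.68.

E[X] = 945 · (2/5)^{5} = 6048/625 ≈ 9.68.


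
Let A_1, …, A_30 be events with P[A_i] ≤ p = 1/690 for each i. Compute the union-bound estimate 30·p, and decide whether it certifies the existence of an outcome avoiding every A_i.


Union bound: P[∪_{i=1}^{30} A_i] ≤ Σ_i P[A_i] ≤ 30·p = 30·(1/690) = 1/23.
Numerically: 1/23 ≈ 0.043.
Is 1/23 < 1? YES.
Since P[∪ A_i] ≤ 1/23 < 1, the complement has P[∩ A_i^c] ≥ 1 − 1/23 = 22/23 > 0, so some outcome avoids every A_i.

30·p = 1/23 ≈ 0.043; existence CERTIFIED by the union bound.


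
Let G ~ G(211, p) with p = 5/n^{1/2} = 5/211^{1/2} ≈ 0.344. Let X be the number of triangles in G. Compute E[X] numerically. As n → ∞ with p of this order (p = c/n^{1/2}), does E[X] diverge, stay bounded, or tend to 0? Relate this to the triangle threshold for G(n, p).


Number of potential triangles: C(211, 3) = 1543465.
Each occurs with probability p³ ≈ (0.344)³ ≈ 4.07837e-02.
By linearity: E[X] = C(211, 3)·p³ ≈ 1543465 · 4.07837e-02 ≈ 62948.171.
Since α = 1/2 < 1, p = c/n^{1/2} ≫ 1/n is above the triangle threshold p ~ 1/n. Asymptotically E[X] ~ (c³/6)·n^{3(1−α)} = (5³/6)·n^{1.5} → ∞; triangles are abundant w.h.p.

E[X] ≈ 62948.171; in regime p = Θ(1/n^{1/2}) E[X] diverges (above the triangle threshold p ~ 1/n).


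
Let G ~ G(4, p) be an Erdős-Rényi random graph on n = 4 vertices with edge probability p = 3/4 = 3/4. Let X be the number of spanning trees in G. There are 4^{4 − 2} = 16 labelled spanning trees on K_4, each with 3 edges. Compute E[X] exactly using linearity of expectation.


K_4 has 4^{4 − 2} = 16 labelled spanning trees.
For each such spanning tree H, let X_H = 1 if all 3 edges of H are present in G. Then P[X_H = 1] = p^{3} = (3/4)^{3} = 27/64.
By linearity: E[X] = Σ_H E[X_H] = 16 · p^{3} = 16 · 27/64 = 27/4.
Numerically: E[X] ≈ 6.75.

E[X] = 16 · (3/4)^{3} = 27/4 ≈ 6.75.


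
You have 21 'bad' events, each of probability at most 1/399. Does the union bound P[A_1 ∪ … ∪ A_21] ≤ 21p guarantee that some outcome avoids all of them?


Union bound: P[∪_{i=1}^{21} A_i] ≤ Σ_i P[A_i] ≤ 21·p = 21·(1/399) = 1/19.
Numerically: 1/19 ≈ 0.05263.
Is 1/19 < 1? YES.
Since P[∪ A_i] ≤ 1/19 < 1, the complement has P[∩ A_i^c] ≥ 1 − 1/19 = 18/19 > 0, so some outcome avoids every A_i.

21·p = 1/19 ≈ 0.05263; existence CERTIFIED by the union bound.


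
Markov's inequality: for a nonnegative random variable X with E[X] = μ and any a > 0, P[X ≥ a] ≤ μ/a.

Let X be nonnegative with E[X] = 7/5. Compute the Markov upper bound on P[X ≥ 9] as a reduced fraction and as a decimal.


μ = E[X] = 7/5, a = 9.
Markov: P[X ≥ 9] ≤ μ/a = (7/5)/9 = 7/45.
Numerically: ≈ 0.156.
(Since a = 9 > μ = 1.400, the bound 7/45 is < 1 and informative.)

P[X ≥ 9] ≤ 7/45 ≈ 0.156.


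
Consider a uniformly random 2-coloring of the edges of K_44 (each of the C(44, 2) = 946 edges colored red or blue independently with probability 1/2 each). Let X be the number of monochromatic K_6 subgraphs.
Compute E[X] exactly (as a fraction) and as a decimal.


Let X = Σ_S X_S over the C(44, 6) = 7059052 subsets S of size 6, where X_S = 1 if the K_6 on S is monochromatic.
For a fixed S, the K_6 on S has C(6, 2) = 15 edges. P[all 15 edges red] = (1/2)^15, and likewise for blue, so P[monochromatic] = 2·(1/2)^15 = 2^{1 − 15} = 1/16384.
By linearity of expectation: E[X] = C(44, 6) · 2^{1 − 15} = 7059052 · 1/16384 = 1764763/4096.
Numerically: E[X] ≈ 430.85034.

E[X] = C(44,6)·2^(1−C(6,2)) = 1764763/4096 ≈ 430.85034.


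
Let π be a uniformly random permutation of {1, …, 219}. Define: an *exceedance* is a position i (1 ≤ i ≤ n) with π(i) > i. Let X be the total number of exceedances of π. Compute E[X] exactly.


Write X = Σ_{i=1}^{219} X_i, where X_i = 1_{π(i) > i}.
For each fixed i, π(i) is uniform over {1, …, 219} (marginal of a uniform permutation), so P[π(i) > i] = (n − i)/n. Summing: Σ_{i=1}^{219} (n − i)/n = (0 + 1 + … + 218)/219 = 219(219 − 1)/(2·219) = (219 − 1)/2.
Hence E[X] = Σ_{i=1}^{219} (219 − i)/219 = 109 ≈ 109.000.

E[X] = 109 = 109.000.


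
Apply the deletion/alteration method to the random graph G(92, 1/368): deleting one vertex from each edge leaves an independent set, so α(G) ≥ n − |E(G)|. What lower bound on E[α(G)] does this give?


E[|E(G)|] = C(92, 2)·p = 4186 · (1/368) = 91/8.
E[α(G)] ≥ n − E[|E(G)|] = 92 − 91/8 = 645/8.
Numerically: ≈ 80.6250.
(This is only a lower bound; the true E[α(G)] may be larger.)

E[α(G)] ≥ 645/8 ≈ 80.6250.


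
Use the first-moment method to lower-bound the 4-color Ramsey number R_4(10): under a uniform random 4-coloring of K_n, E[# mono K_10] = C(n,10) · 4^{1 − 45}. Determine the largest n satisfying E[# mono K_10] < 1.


We need C(n, 10) · 4^{1 − 45} < 1, i.e. C(n, 10) < 4^{45 − 1} = 309485009821345068724781056.
Check values of n near the boundary:
  n = 2020: C(2020, 10) = 304832018578739931133653656; 304832018578739931133653656 < 309485009821345068724781056? YES
  n = 2021: C(2021, 10) = 306347841644770462864800616; 306347841644770462864800616 < 309485009821345068724781056? YES
  n = 2022: C(2022, 10) = 307870445231474093395937796; 307870445231474093395937796 < 309485009821345068724781056? YES
  n = 2023: C(2023, 10) = 309399856285778485315440716; 309399856285778485315440716 < 309485009821345068724781056? YES
  n = 2024: C(2024, 10) = 310936101848269937576192656; 310936101848269937576192656 < 309485009821345068724781056? NO
  n = 2025: C(2025, 10) = 312479209053472269772600560; 312479209053472269772600560 < 309485009821345068724781056? NO
The largest n with C(n, 10) < 309485009821345068724781056 is n = 2023 (where E[X] = 77349964071444621328860179/77371252455336267181195264 ≈ 0.999725). Hence R_4(10) > 2023, i.e. R_4(10) ≥ 2024.

Largest n = 2023; hence R_4(10) > 2023.


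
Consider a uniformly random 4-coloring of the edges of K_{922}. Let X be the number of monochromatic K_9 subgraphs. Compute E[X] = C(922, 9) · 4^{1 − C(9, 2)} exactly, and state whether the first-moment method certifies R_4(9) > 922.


E[X] = C(922, 9) · 4^{1 − 36} = 1275867683890227543270 · 4^{−35} = 1275867683890227543270/1180591620717411303424.
As a reduced fraction: E[X] = 637933841945113771635/590295810358705651712 ≈ 1.0807.
Is E[X] < 1? NO.
Since E[X] ≥ 1, the first-moment bound is inconclusive at n = 922; it does NOT by itself certify R_4(9) > 922.

E[X] = 637933841945113771635/590295810358705651712 ≈ 1.0807; E[X] ≥ 1; first-moment method inconclusive here.


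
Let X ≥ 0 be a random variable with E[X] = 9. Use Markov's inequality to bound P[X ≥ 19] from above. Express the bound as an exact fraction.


μ = E[X] = 9, a = 19.
Markov: P[X ≥ 19] ≤ μ/a = (9)/19 = 9/19.
Numerically: ≈ 0.4737.
(Since a = 19 > μ = 9.0000, the bound 9/19 is < 1 and informative.)

P[X ≥ 19] ≤ 9/19 ≈ 0.4737.


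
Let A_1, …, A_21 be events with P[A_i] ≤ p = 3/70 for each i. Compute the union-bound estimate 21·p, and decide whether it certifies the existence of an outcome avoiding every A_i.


Union bound: P[∪_{i=1}^{21} A_i] ≤ Σ_i P[A_i] ≤ 21·p = 21·(3/70) = 9/10.
Numerically: 9/10 ≈ 0.9000000.
Is 9/10 < 1? YES.
Since P[∪ A_i] ≤ 9/10 < 1, the complement has P[∩ A_i^c] ≥ 1 − 9/10 = 1/10 > 0, so some outcome avoids every A_i.

21·p = 9/10 ≈ 0.9000000; existence CERTIFIED by the union bound.


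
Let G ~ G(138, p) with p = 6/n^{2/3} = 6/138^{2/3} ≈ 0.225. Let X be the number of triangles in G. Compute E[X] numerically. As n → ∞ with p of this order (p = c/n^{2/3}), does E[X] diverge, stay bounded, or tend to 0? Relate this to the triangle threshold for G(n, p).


Number of potential triangles: C(138, 3) = 428536.
Each occurs with probability p³ ≈ (0.225)³ ≈ 1.13422e-02.
By linearity: E[X] = C(138, 3)·p³ ≈ 428536 · 1.13422e-02 ≈ 4860.522.
Since α = 2/3 < 1, p = c/n^{2/3} ≫ 1/n is above the triangle threshold p ~ 1/n. Asymptotically E[X] ~ (c³/6)·n^{3(1−α)} = (6³/6)·n^{1} → ∞; triangles are abundant w.h.p.

E[X] ≈ 4860.522; in regime p = Θ(1/n^{2/3}) E[X] diverges (above the triangle threshold p ~ 1/n).


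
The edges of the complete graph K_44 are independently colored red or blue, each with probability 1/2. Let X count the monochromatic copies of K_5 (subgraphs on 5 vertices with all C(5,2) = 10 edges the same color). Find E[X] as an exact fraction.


Let X = Σ_S X_S over the C(44, 5) = 1086008 subsets S of size 5, where X_S = 1 if the K_5 on S is monochromatic.
For a fixed S, the K_5 on S has C(5, 2) = 10 edges. P[all 10 edges red] = (1/2)^10, and likewise for blue, so P[monochromatic] = 2·(1/2)^10 = 2^{1 − 10} = 1/512.
By linearity of expectation: E[X] = C(44, 5) · 2^{1 − 10} = 1086008 · 1/512 = 135751/64.
Numerically: E[X] ≈ 2121.109375.

E[X] = C(44,5)·2^(1−C(5,2)) = 135751/64 ≈ 2121.109375.


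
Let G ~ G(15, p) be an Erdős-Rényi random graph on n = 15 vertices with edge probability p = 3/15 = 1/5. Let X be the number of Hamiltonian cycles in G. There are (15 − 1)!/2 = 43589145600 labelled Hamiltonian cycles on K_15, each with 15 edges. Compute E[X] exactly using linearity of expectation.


K_15 has (15 − 1)!/2 = 43589145600 labelled Hamiltonian cycles.
For each such Hamiltonian cycle H, let X_H = 1 if all 15 edges of H are present in G. Then P[X_H = 1] = p^{15} = (1/5)^{15} = 1/30517578125.
By linearity of expectation: E[X] = Σ_H E[X_H] = 43589145600 · p^{15} = 43589145600 · 1/30517578125 = 1743565824/1220703125.
Numerically: E[X] ≈ 1.428.

E[X] = 43589145600 · (1/5)^{15} = 1743565824/1220703125 ≈ 1.428.


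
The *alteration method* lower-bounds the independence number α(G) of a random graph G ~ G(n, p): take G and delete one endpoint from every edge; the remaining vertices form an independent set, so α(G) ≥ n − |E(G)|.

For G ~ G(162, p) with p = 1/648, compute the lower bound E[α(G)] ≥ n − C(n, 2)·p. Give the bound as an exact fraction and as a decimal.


E[|E(G)|] = C(162, 2)·p = 13041 · (1/648) = 161/8.
E[α(G)] ≥ n − E[|E(G)|] = 162 − 161/8 = 1135/8.
Numerically: ≈ 141.875000.
(This is only a lower bound; the true E[α(G)] may be larger.)

E[α(G)] ≥ 1135/8 ≈ 141.875000.


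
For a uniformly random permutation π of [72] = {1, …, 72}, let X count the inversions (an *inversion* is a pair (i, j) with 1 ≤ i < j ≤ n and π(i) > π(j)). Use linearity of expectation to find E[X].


Write X = Σ X_I over the C(72, 2) = 2556 pairs i < j, with X_I the indicator of one inversion.
There are 2556 indicators.
For each fixed pair i < j, the values π(i) and π(j) are two distinct elements of {1, …, 72} in uniformly random order; by symmetry P[π(i) > π(j)] = 1/2.
By linearity: E[X] = 2556 · (1/2) = C(72, 2) · (1/2) = 2556/2 = 1278 ≈ 1278.0000.

E[X] = 1278 = 1278.0000.


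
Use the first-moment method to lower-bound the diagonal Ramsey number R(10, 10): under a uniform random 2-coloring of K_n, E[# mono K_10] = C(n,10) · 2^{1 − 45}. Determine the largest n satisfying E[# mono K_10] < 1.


We need C(n, 10) · 2^{1 − 45} < 1, i.e. C(n, 10) < 2^{45 − 1} = 17592186044416.
Check values of n near the boundary:
  n = 97: C(97, 10) = 12576469727536; 12576469727536 < 17592186044416? YES
  n = 98: C(98, 10) = 14005614014756; 14005614014756 < 17592186044416? YES
  n = 99: C(99, 10) = 15579278510796; 15579278510796 < 17592186044416? YES
  n = 100: C(100, 10) = 17310309456440; 17310309456440 < 17592186044416? YES
  n = 101: C(101, 10) = 19212541264840; 19212541264840 < 17592186044416? NO
  n = 102: C(102, 10) = 21300860967540; 21300860967540 < 17592186044416? NO
The largest n with C(n, 10) < 17592186044416 is n = 100 (where E[X] = 2163788682055/2199023255552 ≈ 0.98398). Hence R(10, 10) > 100, i.e. R(10, 10) ≥ 101.

Largest n = 100; hence R(10, 10) > 100.


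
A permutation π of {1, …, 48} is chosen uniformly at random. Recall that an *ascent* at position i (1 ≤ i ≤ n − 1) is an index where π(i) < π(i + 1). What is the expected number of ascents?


Write X = Σ X_I over i = 1, …, 47, with X_I the indicator of one ascent.
There are 47 indicators.
For each fixed i, the pair (π(i), π(i+1)) is a uniformly random ordered pair of distinct values from {1, …, 48}; by symmetry P[π(i) < π(i+1)] = 1/2.
By linearity: E[X] = 47 · (1/2) = (48 − 1) · (1/2) = 47/2 ≈ 23.500000.

E[X] = 47/2 = 23.500000.


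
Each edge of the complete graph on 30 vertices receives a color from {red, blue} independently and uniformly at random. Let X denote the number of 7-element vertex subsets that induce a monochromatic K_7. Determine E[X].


Let X = Σ_S X_S over the C(30, 7) = 2035800 subsets S of size 7, where X_S = 1 if the K_7 on S is monochromatic.
For a fixed S, the K_7 on S has C(7, 2) = 21 edges. P[all 21 edges red] = (1/2)^21, and likewise for blue, so P[monochromatic] = 2·(1/2)^21 = 2^{1 − 21} = 1/1048576.
By linearity of expectation: E[X] = C(30, 7) · 2^{1 − 21} = 2035800 · 1/1048576 = 254475/131072.
Numerically: E[X] ≈ 1.9415.

E[X] = C(30,7)·2^(1−C(7,2)) = 254475/131072 ≈ 1.9415.


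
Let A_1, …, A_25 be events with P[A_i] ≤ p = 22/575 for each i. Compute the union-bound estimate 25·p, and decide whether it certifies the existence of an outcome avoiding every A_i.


Union bound: P[∪_{i=1}^{25} A_i] ≤ Σ_i P[A_i] ≤ 25·p = 25·(22/575) = 22/23.
Numerically: 22/23 ≈ 0.95652.
Is 22/23 < 1? YES.
Since P[∪ A_i] ≤ 22/23 < 1, the complement has P[∩ A_i^c] ≥ 1 − 22/23 = 1/23 > 0, so some outcome avoids every A_i.

25·p = 22/23 ≈ 0.95652; existence CERTIFIED by the union bound.


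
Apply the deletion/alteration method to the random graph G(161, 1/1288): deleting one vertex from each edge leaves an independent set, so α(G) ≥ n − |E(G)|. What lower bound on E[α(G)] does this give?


E[|E(G)|] = C(161, 2)·p = 12880 · (1/1288) = 10.
E[α(G)] ≥ n − E[|E(G)|] = 161 − 10 = 151.
Numerically: ≈ 151.000000.
(This is only a lower bound; the true E[α(G)] may be larger.)

E[α(G)] ≥ 151 ≈ 151.000000.


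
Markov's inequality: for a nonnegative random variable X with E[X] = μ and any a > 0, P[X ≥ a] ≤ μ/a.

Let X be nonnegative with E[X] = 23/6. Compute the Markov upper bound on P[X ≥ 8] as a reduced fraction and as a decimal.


μ = E[X] = 23/6, a = 8.
Markov: P[X ≥ 8] ≤ μ/a = (23/6)/8 = 23/48.
Numerically: ≈ 0.4792.
(Since a = 8 > μ = 3.8333, the bound 23/48 is < 1 and informative.)

P[X ≥ 8] ≤ 23/48 ≈ 0.4792.


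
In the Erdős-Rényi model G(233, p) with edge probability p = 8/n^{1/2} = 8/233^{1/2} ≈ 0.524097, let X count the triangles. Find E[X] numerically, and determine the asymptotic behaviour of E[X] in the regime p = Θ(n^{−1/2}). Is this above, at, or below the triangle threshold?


Number of potential triangles: C(233, 3) = 2081156.
Each occurs with probability p³ ≈ (0.524097)³ ≈ 1.43958091e-01.
By linearity: E[X] = C(233, 3)·p³ ≈ 2081156 · 1.43958091e-01 ≈ 299599.245186.
Since α = 1/2 < 1, p = c/n^{1/2} ≫ 1/n is above the triangle threshold p ~ 1/n. Asymptotically E[X] ~ (c³/6)·n^{3(1−α)} = (8³/6)·n^{1.5} → ∞; triangles are abundant w.h.p.

E[X] ≈ 299599.245186; in regime p = Θ(1/n^{1/2}) E[X] diverges (above the triangle threshold p ~ 1/n).


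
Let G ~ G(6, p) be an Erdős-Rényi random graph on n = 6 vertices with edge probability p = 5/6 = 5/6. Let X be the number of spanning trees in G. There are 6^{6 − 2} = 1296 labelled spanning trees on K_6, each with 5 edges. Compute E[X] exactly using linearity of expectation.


K_6 has 6^{6 − 2} = 1296 labelled spanning trees.
For each such spanning tree H, let X_H = 1 if all 5 edges of H are present in G. Then P[X_H = 1] = p^{5} = (5/6)^{5} = 3125/7776.
By linearity of expectation: E[X] = Σ_H E[X_H] = 1296 · p^{5} = 1296 · 3125/7776 = 3125/6.
Numerically: E[X] ≈ 520.83.

E[X] = 1296 · (5/6)^{5} = 3125/6 ≈ 520.83.


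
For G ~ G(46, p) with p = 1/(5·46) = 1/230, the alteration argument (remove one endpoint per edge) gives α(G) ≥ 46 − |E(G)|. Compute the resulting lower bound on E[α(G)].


E[|E(G)|] = C(46, 2)·p = 1035 · (1/230) = 9/2.
E[α(G)] ≥ n − E[|E(G)|] = 46 − 9/2 = 83/2.
Numerically: ≈ 41.5000.
(This is only a lower bound; the true E[α(G)] may be larger.)

E[α(G)] ≥ 83/2 ≈ 41.5000.


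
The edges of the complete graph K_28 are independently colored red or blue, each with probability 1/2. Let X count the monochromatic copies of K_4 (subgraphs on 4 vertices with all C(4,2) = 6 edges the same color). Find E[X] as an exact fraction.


Let X = Σ_S X_S over the C(28, 4) = 20475 subsets S of size 4, where X_S = 1 if the K_4 on S is monochromatic.
For a fixed S, the K_4 on S has C(4, 2) = 6 edges. P[all 6 edges red] = (1/2)^6, and likewise for blue, so P[monochromatic] = 2·(1/2)^6 = 2^{1 − 6} = 1/32.
By linearity of expectation: E[X] = C(28, 4) · 2^{1 − 6} = 20475 · 1/32 = 20475/32.
Numerically: E[X] ≈ 639.84375.

E[X] = C(28,4)·2^(1−C(4,2)) = 20475/32 ≈ 639.84375.


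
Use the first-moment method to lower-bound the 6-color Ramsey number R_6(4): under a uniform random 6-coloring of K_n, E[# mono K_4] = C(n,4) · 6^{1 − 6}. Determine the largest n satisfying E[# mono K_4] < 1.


We need C(n, 4) · 6^{1 − 6} < 1, i.e. C(n, 4) < 6^{6 − 1} = 7776.
Check values of n near the boundary:
  n = 16: C(16, 4) = 1820; 1820 < 7776? YES
  n = 17: C(17, 4) = 2380; 2380 < 7776? YES
  n = 18: C(18, 4) = 3060; 3060 < 7776? YES
  n = 19: C(19, 4) = 3876; 3876 < 7776? YES
  n = 20: C(20, 4) = 4845; 4845 < 7776? YES
  n = 21: C(21, 4) = 5985; 5985 < 7776? YES
  n = 22: C(22, 4) = 7315; 7315 < 7776? YES
  n = 23: C(23, 4) = 8855; 8855 < 7776? NO
The largest n with C(n, 4) < 7776 is n = 22 (where E[X] = 7315/7776 ≈ 0.9407). Hence R_6(4) > 22, i.e. R_6(4) ≥ 23.

Largest n = 22; hence R_6(4) > 22.


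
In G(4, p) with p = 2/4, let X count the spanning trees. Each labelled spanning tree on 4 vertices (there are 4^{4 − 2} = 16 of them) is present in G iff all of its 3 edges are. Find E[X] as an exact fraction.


K_4 has 4^{4 − 2} = 16 labelled spanning trees.
For each such spanning tree H, let X_H = 1 if all 3 edges of H are present in G. Then P[X_H = 1] = p^{3} = (1/2)^{3} = 1/8.
By linearity of expectation: E[X] = Σ_H E[X_H] = 16 · p^{3} = 16 · 1/8 = 2.
Numerically: E[X] ≈ 2.

E[X] = 16 · (1/2)^{3} = 2 ≈ 2.


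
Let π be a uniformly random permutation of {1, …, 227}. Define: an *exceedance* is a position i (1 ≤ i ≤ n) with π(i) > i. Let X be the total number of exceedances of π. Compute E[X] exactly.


Write X = Σ_{i=1}^{227} X_i, where X_i = 1_{π(i) > i}.
For each fixed i, π(i) is uniform over {1, …, 227} (marginal of a uniform permutation), so P[π(i) > i] = (n − i)/n. Summing: Σ_{i=1}^{227} (n − i)/n = (0 + 1 + … + 226)/227 = 227(227 − 1)/(2·227) = (227 − 1)/2.
Hence E[X] = Σ_{i=1}^{227} (227 − i)/227 = 113 ≈ 113.00000.

E[X] = 113 = 113.00000.


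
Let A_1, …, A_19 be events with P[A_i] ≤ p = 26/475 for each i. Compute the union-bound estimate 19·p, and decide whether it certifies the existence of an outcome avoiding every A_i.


Union bound: P[∪_{i=1}^{19} A_i] ≤ Σ_i P[A_i] ≤ 19·p = 19·(26/475) = 26/25.
Numerically: 26/25 ≈ 1.0400000.
Is 26/25 < 1? NO.
Since the bound 26/25 is ≥ 1, the union bound is uninformative here; it does NOT by itself certify existence.

19·p = 26/25 ≈ 1.0400000; existence NOT certified by the union bound.


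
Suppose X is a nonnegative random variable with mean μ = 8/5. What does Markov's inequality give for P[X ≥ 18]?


μ = E[X] = 8/5, a = 18.
Markov: P[X ≥ 18] ≤ μ/a = (8/5)/18 = 4/45.
Numerically: ≈ 0.089.
(Since a = 18 > μ = 1.600, the bound 4/45 is < 1 and informative.)

P[X ≥ 18] ≤ 4/45 ≈ 0.089.


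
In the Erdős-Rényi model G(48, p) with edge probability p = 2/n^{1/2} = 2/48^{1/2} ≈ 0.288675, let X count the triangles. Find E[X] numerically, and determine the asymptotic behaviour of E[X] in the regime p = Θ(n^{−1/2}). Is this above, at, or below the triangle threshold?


Number of potential triangles: C(48, 3) = 17296.
Each occurs with probability p³ ≈ (0.288675)³ ≈ 2.40562612e-02.
By linearity: E[X] = C(48, 3)·p³ ≈ 17296 · 2.40562612e-02 ≈ 416.077094.
Since α = 1/2 < 1, p = c/n^{1/2} ≫ 1/n is above the triangle threshold p ~ 1/n. Asymptotically E[X] ~ (c³/6)·n^{3(1−α)} = (2³/6)·n^{1.5} → ∞; triangles are abundant w.h.p.

E[X] ≈ 416.077094; in regime p = Θ(1/n^{1/2}) E[X] diverges (above the triangle threshold p ~ 1/n).


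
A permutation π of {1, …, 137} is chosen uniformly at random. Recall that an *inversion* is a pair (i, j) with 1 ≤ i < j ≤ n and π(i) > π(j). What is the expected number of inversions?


Write X = Σ X_I over the C(137, 2) = 9316 pairs i < j, with X_I the indicator of one inversion.
There are 9316 indicators.
For each fixed pair i < j, the values π(i) and π(j) are two distinct elements of {1, …, 137} in uniformly random order; by symmetry P[π(i) > π(j)] = 1/2.
By linearity: E[X] = 9316 · (1/2) = C(137, 2) · (1/2) = 9316/2 = 4658 ≈ 4658.000000.

E[X] = 4658 = 4658.000000.


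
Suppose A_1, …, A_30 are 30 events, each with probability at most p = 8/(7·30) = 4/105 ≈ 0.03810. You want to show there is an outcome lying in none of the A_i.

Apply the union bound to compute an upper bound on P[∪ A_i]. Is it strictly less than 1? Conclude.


Union bound: P[∪_{i=1}^{30} A_i] ≤ Σ_i P[A_i] ≤ 30·p = 30·(4/105) = 8/7.
Numerically: 8/7 ≈ 1.14286.
Is 8/7 < 1? NO.
Since the bound 8/7 is ≥ 1, the union bound is uninformative here; it does NOT by itself certify existence.

30·p = 8/7 ≈ 1.14286; existence NOT certified by the union bound.


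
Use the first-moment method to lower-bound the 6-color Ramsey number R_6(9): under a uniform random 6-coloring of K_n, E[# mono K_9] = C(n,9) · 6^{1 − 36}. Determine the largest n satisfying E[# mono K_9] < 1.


We need C(n, 9) · 6^{1 − 36} < 1, i.e. C(n, 9) < 6^{36 − 1} = 1719070799748422591028658176.
Check values of n near the boundary:
  n = 4406: C(4406, 9) = 1710356485221788389505285700; 1710356485221788389505285700 < 1719070799748422591028658176? YES
  n = 4407: C(4407, 9) = 1713856532599459170657070050; 1713856532599459170657070050 < 1719070799748422591028658176? YES
  n = 4408: C(4408, 9) = 1717362945146264156457459600; 1717362945146264156457459600 < 1719070799748422591028658176? YES
  n = 4409: C(4409, 9) = 1720875732988608787686577131; 1720875732988608787686577131 < 1719070799748422591028658176? NO
  n = 4410: C(4410, 9) = 1724394906266704102180823710; 1724394906266704102180823710 < 1719070799748422591028658176? NO
  n = 4411: C(4411, 9) = 1727920475134582415883601405; 1727920475134582415883601405 < 1719070799748422591028658176? NO
The largest n with C(n, 9) < 1719070799748422591028658176 is n = 4408 (where E[X] = 35778394690547169926197075/35813974994758803979763712 ≈ 0.999). Hence R_6(9) > 4408, i.e. R_6(9) ≥ 4409.

Largest n = 4408; hence R_6(9) > 4408.


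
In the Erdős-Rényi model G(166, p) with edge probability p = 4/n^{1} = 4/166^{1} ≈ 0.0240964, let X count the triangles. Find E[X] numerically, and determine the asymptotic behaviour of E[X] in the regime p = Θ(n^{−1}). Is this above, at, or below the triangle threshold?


Number of potential triangles: C(166, 3) = 748660.
Each occurs with probability p³ ≈ (0.0240964)³ ≈ 1.39912240e-05.
By linearity: E[X] = C(166, 3)·p³ ≈ 748660 · 1.39912240e-05 ≈ 10.474670.
Here α = 1, so p = 4/n is exactly at the triangle threshold p ~ 1/n. Asymptotically E[X] → c³/6 = 4³/6 = 32/3 ≈ 10.666667, a bounded constant. In this regime the triangle count is asymptotically Poisson(c³/6).

E[X] ≈ 10.474670; in regime p = Θ(1/n^{1}) E[X] stays bounded (at the triangle threshold p ~ 1/n).


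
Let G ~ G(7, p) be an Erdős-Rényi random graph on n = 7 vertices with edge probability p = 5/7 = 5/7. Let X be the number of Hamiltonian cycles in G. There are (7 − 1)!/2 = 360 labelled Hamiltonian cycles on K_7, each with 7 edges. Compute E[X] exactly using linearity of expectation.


K_7 has (7 − 1)!/2 = 360 labelled Hamiltonian cycles.
For each such Hamiltonian cycle H, let X_H = 1 if all 7 edges of H are present in G. Then P[X_H = 1] = p^{7} = (5/7)^{7} = 78125/823543.
Summing the indicators: E[X] = Σ_H E[X_H] = 360 · p^{7} = 360 · 78125/823543 = 28125000/823543.
Numerically: E[X] ≈ 34.1512.

E[X] = 360 · (5/7)^{7} = 28125000/823543 ≈ 34.1512.


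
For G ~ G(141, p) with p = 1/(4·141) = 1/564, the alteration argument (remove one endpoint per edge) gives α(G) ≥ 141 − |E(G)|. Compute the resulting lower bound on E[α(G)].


E[|E(G)|] = C(141, 2)·p = 9870 · (1/564) = 35/2.
E[α(G)] ≥ n − E[|E(G)|] = 141 − 35/2 = 247/2.
Numerically: ≈ 123.500000.
(This is only a lower bound; the true E[α(G)] may be larger.)

E[α(G)] ≥ 247/2 ≈ 123.500000.


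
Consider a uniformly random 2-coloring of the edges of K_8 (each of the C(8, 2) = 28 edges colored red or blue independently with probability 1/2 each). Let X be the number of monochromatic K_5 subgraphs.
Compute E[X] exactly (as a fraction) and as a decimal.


Let X = Σ_S X_S over the C(8, 5) = 56 subsets S of size 5, where X_S = 1 if the K_5 on S is monochromatic.
For a fixed S, the K_5 on S has C(5, 2) = 10 edges. P[all 10 edges red] = (1/2)^10, and likewise for blue, so P[monochromatic] = 2·(1/2)^10 = 2^{1 − 10} = 1/512.
By linearity: E[X] = C(8, 5) · 2^{1 − 10} = 56 · 1/512 = 7/64.
Numerically: E[X] ≈ 0.10938.

E[X] = C(8,5)·2^(1−C(5,2)) = 7/64 ≈ 0.10938.


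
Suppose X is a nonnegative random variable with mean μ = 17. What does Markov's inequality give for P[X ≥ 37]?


μ = E[X] = 17, a = 37.
Markov: P[X ≥ 37] ≤ μ/a = (17)/37 = 17/37.
Numerically: ≈ 0.4595.
(Since a = 37 > μ = 17.0000, the bound 17/37 is < 1 and informative.)

P[X ≥ 37] ≤ 17/37 ≈ 0.4595.


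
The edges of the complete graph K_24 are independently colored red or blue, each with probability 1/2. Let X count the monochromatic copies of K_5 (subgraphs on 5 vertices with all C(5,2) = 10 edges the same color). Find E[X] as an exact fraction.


Let X = Σ_S X_S over the C(24, 5) = 42504 subsets S of size 5, where X_S = 1 if the K_5 on S is monochromatic.
For a fixed S, the K_5 on S has C(5, 2) = 10 edges. P[all 10 edges red] = (1/2)^10, and likewise for blue, so P[monochromatic] = 2·(1/2)^10 = 2^{1 − 10} = 1/512.
By linearity: E[X] = C(24, 5) · 2^{1 − 10} = 42504 · 1/512 = 5313/64.
Numerically: E[X] ≈ 83.015625.

E[X] = C(24,5)·2^(1−C(5,2)) = 5313/64 ≈ 83.015625.


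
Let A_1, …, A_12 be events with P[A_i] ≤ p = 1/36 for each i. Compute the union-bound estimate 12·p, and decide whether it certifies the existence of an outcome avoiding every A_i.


Union bound: P[∪_{i=1}^{12} A_i] ≤ Σ_i P[A_i] ≤ 12·p = 12·(1/36) = 1/3.
Numerically: 1/3 ≈ 0.33333.
Is 1/3 < 1? YES.
Since P[∪ A_i] ≤ 1/3 < 1, the complement has P[∩ A_i^c] ≥ 1 − 1/3 = 2/3 > 0, so some outcome avoids every A_i.

12·p = 1/3 ≈ 0.33333; existence CERTIFIED by the union bound.


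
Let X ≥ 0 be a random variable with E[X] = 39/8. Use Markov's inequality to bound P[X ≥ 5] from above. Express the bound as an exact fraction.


μ = E[X] = 39/8, a = 5.
Markov: P[X ≥ 5] ≤ μ/a = (39/8)/5 = 39/40.
Numerically: ≈ 0.9750.
(Since a = 5 > μ = 4.8750, the bound 39/40 is < 1 and informative.)

P[X ≥ 5] ≤ 39/40 ≈ 0.9750.


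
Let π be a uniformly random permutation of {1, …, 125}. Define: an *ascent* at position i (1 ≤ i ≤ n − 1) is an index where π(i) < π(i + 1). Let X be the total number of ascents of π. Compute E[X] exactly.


Write X = Σ X_I over i = 1, …, 124, with X_I the indicator of one ascent.
There are 124 indicators.
For each fixed i, the pair (π(i), π(i+1)) is a uniformly random ordered pair of distinct values from {1, …, 125}; by symmetry P[π(i) < π(i+1)] = 1/2.
By linearity: E[X] = 124 · (1/2) = (125 − 1) · (1/2) = 62 ≈ 62.000000.

E[X] = 62 = 62.000000.


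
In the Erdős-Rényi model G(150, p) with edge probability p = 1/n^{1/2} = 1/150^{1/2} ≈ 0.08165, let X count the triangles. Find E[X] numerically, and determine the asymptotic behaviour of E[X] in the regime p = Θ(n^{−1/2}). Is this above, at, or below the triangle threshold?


Number of potential triangles: C(150, 3) = 551300.
Each occurs with probability p³ ≈ (0.08165)³ ≈ 5.4433105e-04.
By linearity: E[X] = C(150, 3)·p³ ≈ 551300 · 5.4433105e-04 ≈ 300.08971.
Since α = 1/2 < 1, p = c/n^{1/2} ≫ 1/n is above the triangle threshold p ~ 1/n. Asymptotically E[X] ~ (c³/6)·n^{3(1−α)} = (1³/6)·n^{1.5} → ∞; triangles are abundant w.h.p.

E[X] ≈ 300.08971; in regime p = Θ(1/n^{1/2}) E[X] diverges (above the triangle threshold p ~ 1/n).


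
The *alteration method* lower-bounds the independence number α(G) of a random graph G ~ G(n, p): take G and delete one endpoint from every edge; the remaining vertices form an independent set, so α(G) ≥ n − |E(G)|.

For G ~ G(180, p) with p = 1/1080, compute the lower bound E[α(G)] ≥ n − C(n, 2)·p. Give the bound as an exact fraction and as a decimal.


E[|E(G)|] = C(180, 2)·p = 16110 · (1/1080) = 179/12.
E[α(G)] ≥ n − E[|E(G)|] = 180 − 179/12 = 1981/12.
Numerically: ≈ 165.083333.
(This is only a lower bound; the true E[α(G)] may be larger.)

E[α(G)] ≥ 1981/12 ≈ 165.083333.


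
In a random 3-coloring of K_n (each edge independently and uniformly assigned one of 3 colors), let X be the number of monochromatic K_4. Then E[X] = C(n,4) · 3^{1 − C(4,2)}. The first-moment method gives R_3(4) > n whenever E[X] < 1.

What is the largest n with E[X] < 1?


We need C(n, 4) · 3^{1 − 6} < 1, i.e. C(n, 4) < 3^{6 − 1} = 243.
Check values of n near the boundary:
  n = 5: C(5, 4) = 5; 5 < 243? YES
  n = 6: C(6, 4) = 15; 15 < 243? YES
  n = 7: C(7, 4) = 35; 35 < 243? YES
  n = 8: C(8, 4) = 70; 70 < 243? YES
  n = 9: C(9, 4) = 126; 126 < 243? YES
  n = 10: C(10, 4) = 210; 210 < 243? YES
  n = 11: C(11, 4) = 330; 330 < 243? NO
  n = 12: C(12, 4) = 495; 495 < 243? NO
  n = 13: C(13, 4) = 715; 715 < 243? NO
The largest n with C(n, 4) < 243 is n = 10 (where E[X] = 70/81 ≈ 0.864198). Hence R_3(4) > 10, i.e. R_3(4) ≥ 11.

Largest n = 10; hence R_3(4) > 10.


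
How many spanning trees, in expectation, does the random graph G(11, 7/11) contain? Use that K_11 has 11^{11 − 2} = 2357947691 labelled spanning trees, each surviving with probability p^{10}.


K_11 has 11^{11 − 2} = 2357947691 labelled spanning trees.
For each such spanning tree H, let X_H = 1 if all 10 edges of H are present in G. Then P[X_H = 1] = p^{10} = (7/11)^{10} = 282475249/25937424601.
By linearity: E[X] = Σ_H E[X_H] = 2357947691 · p^{10} = 2357947691 · 282475249/25937424601 = 282475249/11.
Numerically: E[X] ≈ 2.57e+07.

E[X] = 2357947691 · (7/11)^{10} = 282475249/11 ≈ 2.57e+07.


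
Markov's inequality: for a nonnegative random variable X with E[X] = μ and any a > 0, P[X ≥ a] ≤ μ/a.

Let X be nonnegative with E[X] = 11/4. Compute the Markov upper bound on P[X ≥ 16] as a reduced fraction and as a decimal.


μ = E[X] = 11/4, a = 16.
Markov: P[X ≥ 16] ≤ μ/a = (11/4)/16 = 11/64.
Numerically: ≈ 0.17188.
(Since a = 16 > μ = 2.75000, the bound 11/64 is < 1 and informative.)

P[X ≥ 16] ≤ 11/64 ≈ 0.17188.


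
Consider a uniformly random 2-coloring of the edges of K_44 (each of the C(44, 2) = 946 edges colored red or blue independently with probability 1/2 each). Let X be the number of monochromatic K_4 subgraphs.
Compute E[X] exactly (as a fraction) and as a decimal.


Let X = Σ_S X_S over the C(44, 4) = 135751 subsets S of size 4, where X_S = 1 if the K_4 on S is monochromatic.
For a fixed S, the K_4 on S has C(4, 2) = 6 edges. P[all 6 edges red] = (1/2)^6, and likewise for blue, so P[monochromatic] = 2·(1/2)^6 = 2^{1 − 6} = 1/32.
Summing: E[X] = C(44, 4) · 2^{1 − 6} = 135751 · 1/32 = 135751/32.
Numerically: E[X] ≈ 4242.21875.

E[X] = C(44,4)·2^(1−C(4,2)) = 135751/32 ≈ 4242.21875.


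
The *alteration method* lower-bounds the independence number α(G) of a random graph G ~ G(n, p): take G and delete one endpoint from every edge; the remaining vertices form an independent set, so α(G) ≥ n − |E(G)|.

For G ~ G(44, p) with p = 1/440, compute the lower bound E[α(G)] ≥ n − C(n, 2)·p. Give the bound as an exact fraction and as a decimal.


E[|E(G)|] = C(44, 2)·p = 946 · (1/440) = 43/20.
E[α(G)] ≥ n − E[|E(G)|] = 44 − 43/20 = 837/20.
Numerically: ≈ 41.85000.
(This is only a lower bound; the true E[α(G)] may be larger.)

E[α(G)] ≥ 837/20 ≈ 41.85000.


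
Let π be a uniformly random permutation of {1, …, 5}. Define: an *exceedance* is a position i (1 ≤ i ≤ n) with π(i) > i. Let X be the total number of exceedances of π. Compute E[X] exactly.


Write X = Σ_{i=1}^{5} X_i, where X_i = 1_{π(i) > i}.
For each fixed i, π(i) is uniform over {1, …, 5} (marginal of a uniform permutation), so P[π(i) > i] = (n − i)/n. Summing: Σ_{i=1}^{5} (n − i)/n = (0 + 1 + … + 4)/5 = 5(5 − 1)/(2·5) = (5 − 1)/2.
Hence E[X] = Σ_{i=1}^{5} (5 − i)/5 = 2 ≈ 2.000000.

E[X] = 2 = 2.000000.


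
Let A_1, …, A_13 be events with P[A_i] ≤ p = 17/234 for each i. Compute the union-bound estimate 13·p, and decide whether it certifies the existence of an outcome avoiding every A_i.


Union bound: P[∪_{i=1}^{13} A_i] ≤ Σ_i P[A_i] ≤ 13·p = 13·(17/234) = 17/18.
Numerically: 17/18 ≈ 0.94444.
Is 17/18 < 1? YES.
Since P[∪ A_i] ≤ 17/18 < 1, the complement has P[∩ A_i^c] ≥ 1 − 17/18 = 1/18 > 0, so some outcome avoids every A_i.

13·p = 17/18 ≈ 0.94444; existence CERTIFIED by the union bound.


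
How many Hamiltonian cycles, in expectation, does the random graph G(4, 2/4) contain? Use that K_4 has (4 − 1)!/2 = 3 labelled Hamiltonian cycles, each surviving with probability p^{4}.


K_4 has (4 − 1)!/2 = 3 labelled Hamiltonian cycles.
For each such Hamiltonian cycle H, let X_H = 1 if all 4 edges of H are present in G. Then P[X_H = 1] = p^{4} = (1/2)^{4} = 1/16.
Summing the indicators: E[X] = Σ_H E[X_H] = 3 · p^{4} = 3 · 1/16 = 3/16.
Numerically: E[X] ≈ 0.188.

E[X] = 3 · (1/2)^{4} = 3/16 ≈ 0.188.


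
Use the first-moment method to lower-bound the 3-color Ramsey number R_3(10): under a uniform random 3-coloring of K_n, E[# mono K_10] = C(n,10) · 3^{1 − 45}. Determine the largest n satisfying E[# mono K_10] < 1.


We need C(n, 10) · 3^{1 − 45} < 1, i.e. C(n, 10) < 3^{45 − 1} = 984770902183611232881.
Check values of n near the boundary:
  n = 571: C(571, 10) = 937951290893172842001; 937951290893172842001 < 984770902183611232881? YES
  n = 572: C(572, 10) = 954640815642161682606; 954640815642161682606 < 984770902183611232881? YES
  n = 573: C(573, 10) = 971597135635805762226; 971597135635805762226 < 984770902183611232881? YES
  n = 574: C(574, 10) = 988824035203816502691; 988824035203816502691 < 984770902183611232881? NO
  n = 575: C(575, 10) = 1006325345561406175305; 1006325345561406175305 < 984770902183611232881? NO
The largest n with C(n, 10) < 984770902183611232881 is n = 573 (where E[X] = 35985079097622435638/36472996377170786403 ≈ 0.9866225). Hence R_3(10) > 573, i.e. R_3(10) ≥ 574.

Largest n = 573; hence R_3(10) > 573.
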